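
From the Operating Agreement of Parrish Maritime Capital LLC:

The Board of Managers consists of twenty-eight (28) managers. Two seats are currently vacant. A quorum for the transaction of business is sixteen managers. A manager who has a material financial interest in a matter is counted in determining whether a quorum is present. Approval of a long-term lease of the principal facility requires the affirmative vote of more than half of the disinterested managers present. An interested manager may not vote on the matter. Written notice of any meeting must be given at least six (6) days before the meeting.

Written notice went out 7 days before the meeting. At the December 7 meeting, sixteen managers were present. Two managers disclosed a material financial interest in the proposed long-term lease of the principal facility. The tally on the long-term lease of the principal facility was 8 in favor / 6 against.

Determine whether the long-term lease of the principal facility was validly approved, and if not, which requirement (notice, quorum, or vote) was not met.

Notice: 7 days given; 6 required (7 ≥ 6). Satisfied.
Quorum: 16 present (interested managers count toward quorum); quorum is 16. Satisfied.
Vote: the long-term lease of the principal facility requires a majority of the disinterested managers present (16 − 2 = 14). A majority of 14 is 8, so 8 affirmative votes are needed; 8 voted in favor. Satisfied.

Valid — all requirements satisfied.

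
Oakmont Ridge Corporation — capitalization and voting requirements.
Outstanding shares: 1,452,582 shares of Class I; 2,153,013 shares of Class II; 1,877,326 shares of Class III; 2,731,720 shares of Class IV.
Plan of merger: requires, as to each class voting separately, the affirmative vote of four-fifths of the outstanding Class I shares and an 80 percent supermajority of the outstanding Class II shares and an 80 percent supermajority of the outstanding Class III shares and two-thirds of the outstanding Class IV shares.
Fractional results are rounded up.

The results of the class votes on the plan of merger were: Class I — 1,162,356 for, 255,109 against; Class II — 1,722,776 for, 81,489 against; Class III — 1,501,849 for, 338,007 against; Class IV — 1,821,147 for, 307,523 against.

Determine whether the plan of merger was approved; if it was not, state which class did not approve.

Not approved — the Class III shares did not give the required vote.

Class I: 4/5 of 1452582 = 1162065.60, rounded up to 1162066; 1,162,066 required, 1,162,356 in favor — approved.
Class II: 4/5 of 2153013 = 1722410.40, rounded up to 1722411; 1,722,411 required, 1,722,776 in favor — approved.
Class III: 4/5 of 1877326 = 1501860.80, rounded up to 1501861; 1,501,861 required, 1,501,849 in favor — not approved.
Class IV: 2/3 of 2731720 = 1821146.67, rounded up to 1821147; 1,821,147 required, 1,821,147 in favor — approved.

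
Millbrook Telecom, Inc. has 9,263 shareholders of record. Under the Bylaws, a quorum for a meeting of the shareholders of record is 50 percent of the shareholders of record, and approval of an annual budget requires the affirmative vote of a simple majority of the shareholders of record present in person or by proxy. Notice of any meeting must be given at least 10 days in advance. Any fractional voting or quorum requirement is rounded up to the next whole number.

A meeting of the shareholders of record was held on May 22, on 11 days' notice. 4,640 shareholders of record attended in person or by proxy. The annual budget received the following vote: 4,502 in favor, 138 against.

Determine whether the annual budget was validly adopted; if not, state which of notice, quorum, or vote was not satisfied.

Valid — all requirements satisfied.

Notice: 11 days given; 10 required. Satisfied.
Quorum: 50% of 9,263 = 4,631.50, rounded up to 4,632; 4,640 present. Satisfied.
Vote: requires a majority of those present (4,640); a majority of 4640 is 2321, so 2,321 needed; 4,502 in favor. Satisfied.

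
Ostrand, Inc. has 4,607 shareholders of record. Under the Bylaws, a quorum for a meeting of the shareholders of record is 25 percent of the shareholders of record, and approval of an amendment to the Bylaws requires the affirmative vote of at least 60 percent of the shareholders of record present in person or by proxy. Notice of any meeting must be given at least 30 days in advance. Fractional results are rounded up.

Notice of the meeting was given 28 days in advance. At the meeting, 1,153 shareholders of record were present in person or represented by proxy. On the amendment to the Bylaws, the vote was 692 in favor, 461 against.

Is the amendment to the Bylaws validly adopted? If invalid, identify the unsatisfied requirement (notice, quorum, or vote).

Invalid — notice requirement not satisfied.

Notice: 28 days given; 30 required. Not satisfied.
Quorum: 25% of 4,607 = 1,151.75, rounded up to 1,152; 1,153 present. Satisfied.
Vote: requires three-fifths of those present (1,153); 3/5 of 1153 = 691.80, rounded up to 692, so 692 needed; 692 in favor. Satisfied.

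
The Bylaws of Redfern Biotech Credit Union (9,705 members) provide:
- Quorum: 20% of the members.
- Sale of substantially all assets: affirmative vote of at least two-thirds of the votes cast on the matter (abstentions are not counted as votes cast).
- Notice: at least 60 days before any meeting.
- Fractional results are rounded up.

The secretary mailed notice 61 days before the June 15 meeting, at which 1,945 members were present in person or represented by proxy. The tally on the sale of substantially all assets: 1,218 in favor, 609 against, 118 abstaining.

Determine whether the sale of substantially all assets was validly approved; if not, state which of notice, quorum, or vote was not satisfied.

Notice: 61 days given; 60 required. Satisfied.
Quorum: 20% of 9,705 = 1,941; 1,945 present. Satisfied.
Vote: requires two-thirds of the votes cast (1,945 − 118 abstaining = 1,827); 2/3 of 1827 = 1218, so 1,218 needed; 1,218 in favor. Satisfied.

Valid — all requirements satisfied.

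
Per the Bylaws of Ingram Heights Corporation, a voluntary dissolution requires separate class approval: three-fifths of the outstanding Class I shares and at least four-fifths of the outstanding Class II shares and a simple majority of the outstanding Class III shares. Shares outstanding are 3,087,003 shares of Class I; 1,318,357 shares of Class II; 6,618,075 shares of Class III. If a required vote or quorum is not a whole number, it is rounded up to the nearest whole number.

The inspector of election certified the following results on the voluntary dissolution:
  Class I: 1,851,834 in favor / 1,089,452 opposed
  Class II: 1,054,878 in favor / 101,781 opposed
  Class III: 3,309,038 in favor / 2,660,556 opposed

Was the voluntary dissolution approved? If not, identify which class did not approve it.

Class I: 3/5 of 3087003 = 1852201.80, rounded up to 1852202; 1,852,202 required, 1,851,834 in favor — not approved.
Class II: 4/5 of 1318357 = 1054685.60, rounded up to 1054686; 1,054,686 required, 1,054,878 in favor — approved.
Class III: a majority of 6618075 is 3309038; 3,309,038 required, 3,309,038 in favor — approved.

Not approved — the Class I shares did not give the required vote.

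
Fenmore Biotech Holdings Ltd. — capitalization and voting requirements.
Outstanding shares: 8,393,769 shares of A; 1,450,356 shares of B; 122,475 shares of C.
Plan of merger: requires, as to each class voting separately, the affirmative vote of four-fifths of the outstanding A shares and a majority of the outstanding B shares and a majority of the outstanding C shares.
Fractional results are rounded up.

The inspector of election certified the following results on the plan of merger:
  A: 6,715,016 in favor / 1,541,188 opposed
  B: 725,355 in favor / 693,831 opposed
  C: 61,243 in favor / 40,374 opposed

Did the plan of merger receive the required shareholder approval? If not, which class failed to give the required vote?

A: 4/5 of 8393769 = 6715015.20, rounded up to 6715016; 6,715,016 required, 6,715,016 in favor — approved.
B: a majority of 1450356 is 725179; 725,179 required, 725,355 in favor — approved.
C: a majority of 122475 is 61238; 61,238 required, 61,243 in favor — approved.

Approved — every class gave the required vote.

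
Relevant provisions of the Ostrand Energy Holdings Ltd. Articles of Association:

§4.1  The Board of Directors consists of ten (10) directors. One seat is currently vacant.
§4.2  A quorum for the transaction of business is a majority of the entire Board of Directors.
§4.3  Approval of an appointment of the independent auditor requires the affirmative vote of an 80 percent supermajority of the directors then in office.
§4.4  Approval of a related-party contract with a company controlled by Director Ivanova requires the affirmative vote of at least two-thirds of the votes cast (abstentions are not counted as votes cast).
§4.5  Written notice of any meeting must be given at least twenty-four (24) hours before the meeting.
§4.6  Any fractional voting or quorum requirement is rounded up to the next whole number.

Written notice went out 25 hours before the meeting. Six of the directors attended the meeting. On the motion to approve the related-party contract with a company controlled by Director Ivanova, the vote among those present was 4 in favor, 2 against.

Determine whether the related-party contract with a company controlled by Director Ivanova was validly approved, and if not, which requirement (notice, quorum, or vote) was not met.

Valid — all requirements satisfied.

Notice: 25 hours given; 24 required (25 ≥ 24). Satisfied.
Quorum: 6 present; quorum is 6. Satisfied.
Vote: the related-party contract with a company controlled by Director Ivanova requires two-thirds of the votes cast (6). 2/3 of 6 = 4, so 4 affirmative votes are needed; 4 voted in favor. Satisfied.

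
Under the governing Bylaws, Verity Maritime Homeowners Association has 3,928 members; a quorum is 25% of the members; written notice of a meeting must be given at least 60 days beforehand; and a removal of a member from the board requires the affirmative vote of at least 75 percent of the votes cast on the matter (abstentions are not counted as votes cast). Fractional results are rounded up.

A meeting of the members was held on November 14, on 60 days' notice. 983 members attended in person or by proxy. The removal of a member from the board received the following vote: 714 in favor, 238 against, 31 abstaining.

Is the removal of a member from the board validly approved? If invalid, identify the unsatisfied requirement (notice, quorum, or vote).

Notice: 60 days given; 60 required. Satisfied.
Quorum: 25% of 3,928 = 982; 983 present. Satisfied.
Vote: requires three-fourths of the votes cast (983 − 31 abstaining = 952); 3/4 of 952 = 714, so 714 needed; 714 in favor. Satisfied.

Valid — all requirements satisfied.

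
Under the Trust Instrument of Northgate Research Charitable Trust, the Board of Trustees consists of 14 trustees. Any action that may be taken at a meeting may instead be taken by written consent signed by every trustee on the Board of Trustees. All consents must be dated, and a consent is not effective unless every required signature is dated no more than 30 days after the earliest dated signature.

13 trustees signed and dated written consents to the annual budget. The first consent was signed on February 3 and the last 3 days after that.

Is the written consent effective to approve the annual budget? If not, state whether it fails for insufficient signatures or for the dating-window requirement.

Not effective — insufficient signatures.

Signatures required: the unanimous vote of 14 — unanimous means all 14, so 14 needed; 13 signed. Insufficient.
Dating window: the latest signature is 3 days after the earliest; the limit is 30 days. Within the window.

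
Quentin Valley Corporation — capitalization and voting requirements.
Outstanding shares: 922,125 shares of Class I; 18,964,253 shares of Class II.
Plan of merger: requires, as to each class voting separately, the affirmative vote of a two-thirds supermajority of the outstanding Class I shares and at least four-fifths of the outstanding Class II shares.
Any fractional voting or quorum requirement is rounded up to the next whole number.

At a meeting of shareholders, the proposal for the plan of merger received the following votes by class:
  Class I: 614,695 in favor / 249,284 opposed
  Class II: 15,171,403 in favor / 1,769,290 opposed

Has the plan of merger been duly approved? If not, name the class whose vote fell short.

Class I: 2/3 of 922125 = 614750; 614,750 required, 614,695 in favor — not approved.
Class II: 4/5 of 18964253 = 15171402.40, rounded up to 15171403; 15,171,403 required, 15,171,403 in favor — approved.

Not approved — the Class I shares did not give the required vote.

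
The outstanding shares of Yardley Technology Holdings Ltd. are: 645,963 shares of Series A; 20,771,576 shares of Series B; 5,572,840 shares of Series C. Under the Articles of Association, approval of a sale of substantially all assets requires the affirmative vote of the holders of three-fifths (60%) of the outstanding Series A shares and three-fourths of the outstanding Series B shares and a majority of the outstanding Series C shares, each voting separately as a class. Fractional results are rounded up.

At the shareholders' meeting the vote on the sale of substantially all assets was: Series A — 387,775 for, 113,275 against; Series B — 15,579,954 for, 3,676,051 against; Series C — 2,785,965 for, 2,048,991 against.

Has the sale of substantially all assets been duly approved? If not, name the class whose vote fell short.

Not approved — the Series C shares did not give the required vote.

Series A: 3/5 of 645963 = 387577.80, rounded up to 387578; 387,578 required, 387,775 in favor — approved.
Series B: 3/4 of 20771576 = 15578682; 15,578,682 required, 15,579,954 in favor — approved.
Series C: a majority of 5572840 is 2786421; 2,786,421 required, 2,785,965 in favor — not approved.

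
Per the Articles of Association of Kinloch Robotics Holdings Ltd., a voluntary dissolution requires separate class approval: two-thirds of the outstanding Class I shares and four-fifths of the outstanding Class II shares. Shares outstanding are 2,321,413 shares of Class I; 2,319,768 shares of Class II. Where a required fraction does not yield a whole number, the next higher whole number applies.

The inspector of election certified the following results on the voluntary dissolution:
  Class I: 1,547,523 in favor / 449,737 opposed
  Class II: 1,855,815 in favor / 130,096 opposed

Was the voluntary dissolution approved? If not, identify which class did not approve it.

Not approved — the Class I shares did not give the required vote.

Class I: 2/3 of 2321413 = 1547608.67, rounded up to 1547609; 1,547,609 required, 1,547,523 in favor — not approved.
Class II: 4/5 of 2319768 = 1855814.40, rounded up to 1855815; 1,855,815 required, 1,855,815 in favor — approved.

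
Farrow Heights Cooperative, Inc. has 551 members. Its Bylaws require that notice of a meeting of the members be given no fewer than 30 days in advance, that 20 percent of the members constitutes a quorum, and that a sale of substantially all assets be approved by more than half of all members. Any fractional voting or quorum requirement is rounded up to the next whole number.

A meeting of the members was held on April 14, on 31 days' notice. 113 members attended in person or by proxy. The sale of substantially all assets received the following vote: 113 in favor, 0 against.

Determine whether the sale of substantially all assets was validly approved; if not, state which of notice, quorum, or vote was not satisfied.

Notice: 31 days given; 30 required. Satisfied.
Quorum: 20% of 551 = 110.20, rounded up to 111; 113 present. Satisfied.
Vote: requires a majority of all members (551); a majority of 551 is 276, so 276 needed; 113 in favor. Not satisfied.

Invalid — vote requirement not satisfied.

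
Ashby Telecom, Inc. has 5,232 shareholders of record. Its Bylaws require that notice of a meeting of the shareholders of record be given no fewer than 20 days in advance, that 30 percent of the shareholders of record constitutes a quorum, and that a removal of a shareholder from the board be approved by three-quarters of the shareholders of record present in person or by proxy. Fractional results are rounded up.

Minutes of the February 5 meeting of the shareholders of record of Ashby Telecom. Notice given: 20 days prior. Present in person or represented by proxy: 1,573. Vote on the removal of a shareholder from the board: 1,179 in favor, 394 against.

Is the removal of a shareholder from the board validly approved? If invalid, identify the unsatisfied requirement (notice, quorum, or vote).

Invalid — vote requirement not satisfied.

Notice: 20 days given; 20 required. Satisfied.
Quorum: 30% of 5,232 = 1,569.60, rounded up to 1,570; 1,573 present. Satisfied.
Vote: requires three-fourths of those present (1,573); 3/4 of 1573 = 1179.75, rounded up to 1180, so 1,180 needed; 1,179 in favor. Not satisfied.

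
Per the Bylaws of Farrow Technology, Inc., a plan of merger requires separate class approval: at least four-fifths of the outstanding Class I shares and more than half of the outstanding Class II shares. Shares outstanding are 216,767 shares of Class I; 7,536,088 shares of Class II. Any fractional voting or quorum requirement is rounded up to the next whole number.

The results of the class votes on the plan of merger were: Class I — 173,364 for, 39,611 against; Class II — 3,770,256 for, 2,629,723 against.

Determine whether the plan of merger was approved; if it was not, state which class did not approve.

Class I: 4/5 of 216767 = 173413.60, rounded up to 173414; 173,414 required, 173,364 in favor — not approved.
Class II: a majority of 7536088 is 3768045; 3,768,045 required, 3,770,256 in favor — approved.

Not approved — the Class I shares did not give the required vote.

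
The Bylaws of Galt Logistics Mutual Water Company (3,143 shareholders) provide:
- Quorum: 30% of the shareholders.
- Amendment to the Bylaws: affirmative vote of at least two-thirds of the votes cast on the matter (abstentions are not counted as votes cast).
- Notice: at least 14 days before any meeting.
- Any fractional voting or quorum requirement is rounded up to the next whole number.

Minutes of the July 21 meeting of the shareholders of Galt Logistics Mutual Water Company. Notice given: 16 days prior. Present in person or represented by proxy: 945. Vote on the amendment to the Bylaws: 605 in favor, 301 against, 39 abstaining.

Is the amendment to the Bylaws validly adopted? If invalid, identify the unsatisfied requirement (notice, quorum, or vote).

Valid — all requirements satisfied.

Notice: 16 days given; 14 required. Satisfied.
Quorum: 30% of 3,143 = 942.90, rounded up to 943; 945 present. Satisfied.
Vote: requires two-thirds of the votes cast (945 − 39 abstaining = 906); 2/3 of 906 = 604, so 604 needed; 605 in favor. Satisfied.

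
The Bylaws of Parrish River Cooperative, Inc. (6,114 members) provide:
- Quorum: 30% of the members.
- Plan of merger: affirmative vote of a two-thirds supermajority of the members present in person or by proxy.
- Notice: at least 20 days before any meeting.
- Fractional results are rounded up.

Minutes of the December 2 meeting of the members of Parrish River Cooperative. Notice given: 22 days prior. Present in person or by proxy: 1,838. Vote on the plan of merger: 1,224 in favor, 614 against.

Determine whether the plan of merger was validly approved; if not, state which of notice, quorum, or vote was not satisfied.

Notice: 22 days given; 20 required. Satisfied.
Quorum: 30% of 6,114 = 1,834.20, rounded up to 1,835; 1,838 present. Satisfied.
Vote: requires two-thirds of those present (1,838); 2/3 of 1838 = 1225.33, rounded up to 1226, so 1,226 needed; 1,224 in favor. Not satisfied.

Invalid — vote requirement not satisfied.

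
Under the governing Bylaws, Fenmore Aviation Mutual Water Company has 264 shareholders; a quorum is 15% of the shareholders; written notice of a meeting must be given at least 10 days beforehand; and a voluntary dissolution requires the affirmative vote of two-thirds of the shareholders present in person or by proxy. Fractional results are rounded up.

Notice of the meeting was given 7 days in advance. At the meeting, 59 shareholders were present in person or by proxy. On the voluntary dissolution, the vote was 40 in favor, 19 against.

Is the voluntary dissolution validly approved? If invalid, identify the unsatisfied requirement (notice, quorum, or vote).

Invalid — notice requirement not satisfied.

Notice: 7 days given; 10 required. Not satisfied.
Quorum: 15% of 264 = 39.60, rounded up to 40; 59 present. Satisfied.
Vote: requires two-thirds of those present (59); 2/3 of 59 = 39.33, rounded up to 40, so 40 needed; 40 in favor. Satisfied.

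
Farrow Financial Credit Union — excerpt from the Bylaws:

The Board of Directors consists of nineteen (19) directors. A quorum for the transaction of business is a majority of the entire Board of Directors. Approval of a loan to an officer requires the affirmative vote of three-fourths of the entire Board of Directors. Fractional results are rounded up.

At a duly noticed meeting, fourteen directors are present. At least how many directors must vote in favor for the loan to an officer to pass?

The loan to an officer requires three-fourths of the entire Board of Directors (19).
3/4 of 19 = 14.25, rounded up to 15.
(Only 14 can vote, so the loan to an officer cannot pass at this meeting, but the required vote is still 15.)

15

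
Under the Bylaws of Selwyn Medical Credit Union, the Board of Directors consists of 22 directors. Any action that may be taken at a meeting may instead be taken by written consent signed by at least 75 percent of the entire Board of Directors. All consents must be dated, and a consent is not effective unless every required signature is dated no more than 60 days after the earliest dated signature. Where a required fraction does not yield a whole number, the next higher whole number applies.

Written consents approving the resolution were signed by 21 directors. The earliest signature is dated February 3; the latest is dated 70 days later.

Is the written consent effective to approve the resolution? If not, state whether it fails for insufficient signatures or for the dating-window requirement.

Not effective — dating-window requirement not satisfied.

Signatures required: at least 75 percent of 22 — 3/4 of 22 = 16.50, rounded up to 17, so 17 needed; 21 signed. Sufficient.
Dating window: the latest signature is 70 days after the earliest; the limit is 60 days. Outside the window.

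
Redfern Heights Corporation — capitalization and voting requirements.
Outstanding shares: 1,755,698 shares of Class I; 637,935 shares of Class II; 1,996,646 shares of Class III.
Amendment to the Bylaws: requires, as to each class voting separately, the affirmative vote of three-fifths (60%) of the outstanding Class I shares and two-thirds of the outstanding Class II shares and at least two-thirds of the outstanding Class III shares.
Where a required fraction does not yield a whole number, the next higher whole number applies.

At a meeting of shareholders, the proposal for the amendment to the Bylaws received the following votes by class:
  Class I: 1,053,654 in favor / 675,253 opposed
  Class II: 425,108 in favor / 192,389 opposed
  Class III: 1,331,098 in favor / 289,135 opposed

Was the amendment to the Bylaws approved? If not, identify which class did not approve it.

Class I: 3/5 of 1755698 = 1053418.80, rounded up to 1053419; 1,053,419 required, 1,053,654 in favor — approved.
Class II: 2/3 of 637935 = 425290; 425,290 required, 425,108 in favor — not approved.
Class III: 2/3 of 1996646 = 1331097.33, rounded up to 1331098; 1,331,098 required, 1,331,098 in favor — approved.

Not approved — the Class II shares did not give the required vote.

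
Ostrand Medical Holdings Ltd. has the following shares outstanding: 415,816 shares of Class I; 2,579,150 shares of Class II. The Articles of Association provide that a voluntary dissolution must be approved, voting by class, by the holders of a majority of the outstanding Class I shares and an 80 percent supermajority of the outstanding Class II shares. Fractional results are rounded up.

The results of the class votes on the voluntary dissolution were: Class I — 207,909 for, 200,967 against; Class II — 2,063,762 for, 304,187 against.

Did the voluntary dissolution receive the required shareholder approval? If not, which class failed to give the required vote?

Approved — every class gave the required vote.

Class I: a majority of 415816 is 207909; 207,909 required, 207,909 in favor — approved.
Class II: 4/5 of 2579150 = 2063320; 2,063,320 required, 2,063,762 in favor — approved.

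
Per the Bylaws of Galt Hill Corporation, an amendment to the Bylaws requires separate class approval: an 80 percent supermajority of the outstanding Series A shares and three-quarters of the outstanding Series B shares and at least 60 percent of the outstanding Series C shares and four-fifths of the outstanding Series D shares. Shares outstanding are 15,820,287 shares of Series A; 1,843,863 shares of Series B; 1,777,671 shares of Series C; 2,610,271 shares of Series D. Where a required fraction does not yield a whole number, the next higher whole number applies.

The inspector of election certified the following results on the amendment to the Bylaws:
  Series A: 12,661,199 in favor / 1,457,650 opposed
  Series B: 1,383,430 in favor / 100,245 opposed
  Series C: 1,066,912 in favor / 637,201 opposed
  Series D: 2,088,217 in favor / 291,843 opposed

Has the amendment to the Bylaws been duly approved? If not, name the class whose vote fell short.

Series A: 4/5 of 15820287 = 12656229.60, rounded up to 12656230; 12,656,230 required, 12,661,199 in favor — approved.
Series B: 3/4 of 1843863 = 1382897.25, rounded up to 1382898; 1,382,898 required, 1,383,430 in favor — approved.
Series C: 3/5 of 1777671 = 1066602.60, rounded up to 1066603; 1,066,603 required, 1,066,912 in favor — approved.
Series D: 4/5 of 2610271 = 2088216.80, rounded up to 2088217; 2,088,217 required, 2,088,217 in favor — approved.

Approved — every class gave the required vote.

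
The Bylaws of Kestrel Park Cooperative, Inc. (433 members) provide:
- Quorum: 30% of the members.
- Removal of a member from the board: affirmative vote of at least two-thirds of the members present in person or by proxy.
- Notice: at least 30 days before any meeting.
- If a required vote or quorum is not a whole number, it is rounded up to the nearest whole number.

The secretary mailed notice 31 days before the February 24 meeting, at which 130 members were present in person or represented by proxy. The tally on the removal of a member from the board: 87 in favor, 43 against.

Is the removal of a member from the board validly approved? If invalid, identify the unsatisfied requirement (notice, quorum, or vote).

Valid — all requirements satisfied.

Notice: 31 days given; 30 required. Satisfied.
Quorum: 30% of 433 = 129.90, rounded up to 130; 130 present. Satisfied.
Vote: requires two-thirds of those present (130); 2/3 of 130 = 86.67, rounded up to 87, so 87 needed; 87 in favor. Satisfied.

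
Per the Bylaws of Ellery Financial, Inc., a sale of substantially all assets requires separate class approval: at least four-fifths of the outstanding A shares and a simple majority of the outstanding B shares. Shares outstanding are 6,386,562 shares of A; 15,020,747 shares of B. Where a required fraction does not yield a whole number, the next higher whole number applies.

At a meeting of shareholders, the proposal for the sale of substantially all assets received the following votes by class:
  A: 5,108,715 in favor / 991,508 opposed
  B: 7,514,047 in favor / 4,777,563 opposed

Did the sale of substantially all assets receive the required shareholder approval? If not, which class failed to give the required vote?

A: 4/5 of 6386562 = 5109249.60, rounded up to 5109250; 5,109,250 required, 5,108,715 in favor — not approved.
B: a majority of 15020747 is 7510374; 7,510,374 required, 7,514,047 in favor — approved.

Not approved — the A shares did not give the required vote.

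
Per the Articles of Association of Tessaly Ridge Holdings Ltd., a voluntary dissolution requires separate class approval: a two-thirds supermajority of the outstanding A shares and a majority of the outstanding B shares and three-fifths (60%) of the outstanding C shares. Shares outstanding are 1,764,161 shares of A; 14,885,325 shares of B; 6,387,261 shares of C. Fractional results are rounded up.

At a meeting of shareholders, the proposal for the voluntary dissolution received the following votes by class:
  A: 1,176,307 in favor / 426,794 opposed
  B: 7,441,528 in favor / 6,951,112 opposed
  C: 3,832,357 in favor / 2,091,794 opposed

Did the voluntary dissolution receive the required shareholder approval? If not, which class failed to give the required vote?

A: 2/3 of 1764161 = 1176107.33, rounded up to 1176108; 1,176,108 required, 1,176,307 in favor — approved.
B: a majority of 14885325 is 7442663; 7,442,663 required, 7,441,528 in favor — not approved.
C: 3/5 of 6387261 = 3832356.60, rounded up to 3832357; 3,832,357 required, 3,832,357 in favor — approved.

Not approved — the B shares did not give the required vote.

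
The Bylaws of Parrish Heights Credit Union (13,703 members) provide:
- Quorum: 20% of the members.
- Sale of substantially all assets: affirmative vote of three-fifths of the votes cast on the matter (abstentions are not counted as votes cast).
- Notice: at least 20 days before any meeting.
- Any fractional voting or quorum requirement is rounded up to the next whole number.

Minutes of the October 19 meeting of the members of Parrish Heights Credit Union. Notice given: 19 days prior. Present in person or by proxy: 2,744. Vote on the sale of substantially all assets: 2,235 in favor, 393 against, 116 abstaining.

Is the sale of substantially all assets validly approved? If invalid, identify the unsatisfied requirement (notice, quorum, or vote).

Notice: 19 days given; 20 required. Not satisfied.
Quorum: 20% of 13,703 = 2,740.60, rounded up to 2,741; 2,744 present. Satisfied.
Vote: requires three-fifths of the votes cast (2,744 − 116 abstaining = 2,628); 3/5 of 2628 = 1576.80, rounded up to 1577, so 1,577 needed; 2,235 in favor. Satisfied.

Invalid — notice requirement not satisfied.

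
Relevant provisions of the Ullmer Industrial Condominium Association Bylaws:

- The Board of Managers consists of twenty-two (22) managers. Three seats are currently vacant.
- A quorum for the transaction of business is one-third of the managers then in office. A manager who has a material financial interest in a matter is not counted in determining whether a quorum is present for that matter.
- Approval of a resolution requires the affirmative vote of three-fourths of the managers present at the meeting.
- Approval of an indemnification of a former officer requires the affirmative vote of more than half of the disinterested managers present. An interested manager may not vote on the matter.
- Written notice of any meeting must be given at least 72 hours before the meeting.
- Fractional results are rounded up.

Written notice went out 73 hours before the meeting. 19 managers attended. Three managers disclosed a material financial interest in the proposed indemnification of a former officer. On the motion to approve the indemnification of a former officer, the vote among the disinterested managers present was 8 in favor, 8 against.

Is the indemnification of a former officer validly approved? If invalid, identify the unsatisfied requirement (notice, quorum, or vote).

Invalid — vote requirement not satisfied.

Notice: 73 hours given; 72 required (73 ≥ 72). Satisfied.
Quorum: 19 present, but the 3 interested managers do not count, leaving 16. Quorum is 7. Satisfied.
Vote: the indemnification of a former officer requires a majority of the disinterested managers present (19 − 3 = 16). A majority of 16 is 9, so 9 affirmative votes are needed; 8 voted in favor. Not satisfied.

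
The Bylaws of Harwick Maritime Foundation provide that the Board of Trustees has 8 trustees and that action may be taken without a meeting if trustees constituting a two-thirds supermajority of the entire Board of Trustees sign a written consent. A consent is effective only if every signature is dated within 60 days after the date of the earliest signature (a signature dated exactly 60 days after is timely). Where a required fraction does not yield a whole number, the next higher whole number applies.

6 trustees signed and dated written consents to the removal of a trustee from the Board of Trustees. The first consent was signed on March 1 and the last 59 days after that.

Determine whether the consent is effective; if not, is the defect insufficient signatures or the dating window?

Effective — both the signature and dating-window requirements are satisfied.

Signatures required: a two-thirds supermajority of 8 — 2/3 of 8 = 5.33, rounded up to 6, so 6 needed; 6 signed. Sufficient.
Dating window: the latest signature is 59 days after the earliest; the limit is 60 days. Within the window.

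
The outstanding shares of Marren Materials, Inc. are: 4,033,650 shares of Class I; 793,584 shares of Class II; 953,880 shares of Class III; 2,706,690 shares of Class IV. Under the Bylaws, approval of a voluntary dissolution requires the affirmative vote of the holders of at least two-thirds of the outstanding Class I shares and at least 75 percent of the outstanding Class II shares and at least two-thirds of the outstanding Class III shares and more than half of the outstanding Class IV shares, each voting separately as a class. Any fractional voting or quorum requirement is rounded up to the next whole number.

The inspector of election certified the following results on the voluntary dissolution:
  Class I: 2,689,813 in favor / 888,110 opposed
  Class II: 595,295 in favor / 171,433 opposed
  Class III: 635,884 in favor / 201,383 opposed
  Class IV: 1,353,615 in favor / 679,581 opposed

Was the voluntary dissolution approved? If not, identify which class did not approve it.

Class I: 2/3 of 4033650 = 2689100; 2,689,100 required, 2,689,813 in favor — approved.
Class II: 3/4 of 793584 = 595188; 595,188 required, 595,295 in favor — approved.
Class III: 2/3 of 953880 = 635920; 635,920 required, 635,884 in favor — not approved.
Class IV: a majority of 2706690 is 1353346; 1,353,346 required, 1,353,615 in favor — approved.

Not approved — the Class III shares did not give the required vote.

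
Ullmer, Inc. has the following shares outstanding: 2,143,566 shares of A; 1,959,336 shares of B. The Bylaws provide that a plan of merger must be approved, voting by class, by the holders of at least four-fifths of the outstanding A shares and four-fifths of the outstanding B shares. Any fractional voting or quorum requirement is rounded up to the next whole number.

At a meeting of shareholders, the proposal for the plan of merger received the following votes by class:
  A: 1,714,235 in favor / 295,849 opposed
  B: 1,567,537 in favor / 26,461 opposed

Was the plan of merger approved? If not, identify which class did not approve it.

A: 4/5 of 2143566 = 1714852.80, rounded up to 1714853; 1,714,853 required, 1,714,235 in favor — not approved.
B: 4/5 of 1959336 = 1567468.80, rounded up to 1567469; 1,567,469 required, 1,567,537 in favor — approved.

Not approved — the A shares did not give the required vote.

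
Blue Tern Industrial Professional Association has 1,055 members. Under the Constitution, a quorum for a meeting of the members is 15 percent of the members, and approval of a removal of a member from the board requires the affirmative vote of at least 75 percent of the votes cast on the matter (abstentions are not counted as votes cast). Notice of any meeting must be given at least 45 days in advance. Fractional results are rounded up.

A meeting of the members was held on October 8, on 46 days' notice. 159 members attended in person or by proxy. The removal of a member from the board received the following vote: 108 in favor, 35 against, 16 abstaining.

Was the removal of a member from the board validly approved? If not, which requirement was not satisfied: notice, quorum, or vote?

Valid — all requirements satisfied.

Notice: 46 days given; 45 required. Satisfied.
Quorum: 15% of 1,055 = 158.25, rounded up to 159; 159 present. Satisfied.
Vote: requires three-fourths of the votes cast (159 − 16 abstaining = 143); 3/4 of 143 = 107.25, rounded up to 108, so 108 needed; 108 in favor. Satisfied.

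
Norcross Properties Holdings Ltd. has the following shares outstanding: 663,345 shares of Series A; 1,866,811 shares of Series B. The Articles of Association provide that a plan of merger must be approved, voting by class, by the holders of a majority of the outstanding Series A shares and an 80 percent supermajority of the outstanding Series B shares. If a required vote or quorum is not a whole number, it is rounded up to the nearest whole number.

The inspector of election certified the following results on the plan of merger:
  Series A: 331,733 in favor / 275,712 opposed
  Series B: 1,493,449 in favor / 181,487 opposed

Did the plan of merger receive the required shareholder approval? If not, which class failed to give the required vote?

Approved — every class gave the required vote.

Series A: a majority of 663345 is 331673; 331,673 required, 331,733 in favor — approved.
Series B: 4/5 of 1866811 = 1493448.80, rounded up to 1493449; 1,493,449 required, 1,493,449 in favor — approved.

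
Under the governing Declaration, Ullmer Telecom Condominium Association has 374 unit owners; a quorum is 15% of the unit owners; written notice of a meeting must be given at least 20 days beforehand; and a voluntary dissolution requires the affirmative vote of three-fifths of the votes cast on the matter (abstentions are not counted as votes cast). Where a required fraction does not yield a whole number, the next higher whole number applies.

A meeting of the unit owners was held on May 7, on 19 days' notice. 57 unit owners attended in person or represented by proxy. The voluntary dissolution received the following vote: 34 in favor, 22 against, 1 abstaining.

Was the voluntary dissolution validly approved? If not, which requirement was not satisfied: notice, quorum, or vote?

Notice: 19 days given; 20 required. Not satisfied.
Quorum: 15% of 374 = 56.10, rounded up to 57; 57 present. Satisfied.
Vote: requires three-fifths of the votes cast (57 − 1 abstaining = 56); 3/5 of 56 = 33.60, rounded up to 34, so 34 needed; 34 in favor. Satisfied.

Invalid — notice requirement not satisfied.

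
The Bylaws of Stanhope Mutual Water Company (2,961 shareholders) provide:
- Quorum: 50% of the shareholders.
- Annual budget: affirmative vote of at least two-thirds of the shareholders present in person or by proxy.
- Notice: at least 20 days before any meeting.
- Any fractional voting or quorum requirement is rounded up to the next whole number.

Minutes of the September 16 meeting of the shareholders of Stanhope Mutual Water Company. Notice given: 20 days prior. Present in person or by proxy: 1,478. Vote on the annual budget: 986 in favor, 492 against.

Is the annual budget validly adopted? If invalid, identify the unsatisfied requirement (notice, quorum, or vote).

Invalid — quorum requirement not satisfied.

Notice: 20 days given; 20 required. Satisfied.
Quorum: 50% of 2,961 = 1,480.50, rounded up to 1,481; 1,478 present. Not satisfied.
Vote: requires two-thirds of those present (1,478); 2/3 of 1478 = 985.33, rounded up to 986, so 986 needed; 986 in favor. Satisfied.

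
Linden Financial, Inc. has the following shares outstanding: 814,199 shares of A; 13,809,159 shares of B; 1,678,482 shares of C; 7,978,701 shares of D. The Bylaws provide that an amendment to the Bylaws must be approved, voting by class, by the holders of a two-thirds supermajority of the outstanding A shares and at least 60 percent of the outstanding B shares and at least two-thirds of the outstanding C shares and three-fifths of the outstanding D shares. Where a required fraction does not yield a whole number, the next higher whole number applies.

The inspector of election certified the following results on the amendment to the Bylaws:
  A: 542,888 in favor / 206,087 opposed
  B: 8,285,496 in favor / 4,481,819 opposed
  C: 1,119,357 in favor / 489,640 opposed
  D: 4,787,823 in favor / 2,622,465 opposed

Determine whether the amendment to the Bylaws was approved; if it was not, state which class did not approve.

Approved — every class gave the required vote.

A: 2/3 of 814199 = 542799.33, rounded up to 542800; 542,800 required, 542,888 in favor — approved.
B: 3/5 of 13809159 = 8285495.40, rounded up to 8285496; 8,285,496 required, 8,285,496 in favor — approved.
C: 2/3 of 1678482 = 1118988; 1,118,988 required, 1,119,357 in favor — approved.
D: 3/5 of 7978701 = 4787220.60, rounded up to 4787221; 4,787,221 required, 4,787,823 in favor — approved.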